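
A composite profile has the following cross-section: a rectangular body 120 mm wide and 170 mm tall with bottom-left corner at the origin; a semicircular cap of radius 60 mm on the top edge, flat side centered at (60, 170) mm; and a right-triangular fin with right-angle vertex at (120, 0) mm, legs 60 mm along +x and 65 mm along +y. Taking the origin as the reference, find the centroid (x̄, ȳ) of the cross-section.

x̄ = 65.57 mm, ȳ = 102.90 mm

rectangular body: A = 120 × 170 = 20400.00, centroid at (60.00, 85.00).
semicircular top: A = ½π·60² = 5654.87, centroid at (60.00, 195.46).
triangular fin: A = ½·60·65 = 1950.00, centroid at (140.00, 21.67).
ΣA = 28004.87 mm²
ΣAx̄ = (20400.00)(60.00) + (5654.87)(60.00) + (1950.00)(140.00) = 1836292.01 mm³
ΣAȳ = (20400.00)(85.00) + (5654.87)(195.46) + (1950.00)(21.67) = 2881577.35 mm³
x̄ = 1836292.01 / 28004.87 = 65.57 mm
ȳ = 2881577.35 / 28004.87 = 102.90 mm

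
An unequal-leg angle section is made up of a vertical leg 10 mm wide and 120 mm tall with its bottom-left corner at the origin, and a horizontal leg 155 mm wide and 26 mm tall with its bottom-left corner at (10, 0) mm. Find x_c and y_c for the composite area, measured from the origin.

x_c = 68.57 mm, y_c = 23.78 mm

vertical leg: A = 10 × 120 = 1200.00, centroid at (5.00, 60.00).
horizontal leg: A = 155 × 26 = 4030.00, centroid at (87.50, 13.00).
ΣA = 5230.00 mm², ΣAx_c = 358625.00 mm³, ΣAy_c = 124390.00 mm³.
x_c = 358625.00/5230.00 = 68.57 mm; y_c = 124390.00/5230.00 = 23.78 mm.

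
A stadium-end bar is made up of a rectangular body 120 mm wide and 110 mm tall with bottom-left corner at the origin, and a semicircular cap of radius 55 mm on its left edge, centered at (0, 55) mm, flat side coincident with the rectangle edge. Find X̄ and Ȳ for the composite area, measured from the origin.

rectangular body: A = 120 × 110 = 13200.00, centroid at (60.00, 55.00).
semicircular end: A = ½π·55² = 4751.66, centroid at (-23.34, 55.00).
ΣA = 17951.66 mm²
ΣAX̄ = (13200.00)(60.00) + (4751.66)(-23.34) = 681083.33 mm³
ΣAȲ = (13200.00)(55.00) + (4751.66)(55.00) = 987341.24 mm³
X̄ = 681083.33 / 17951.66 = 37.94 mm
Ȳ = 987341.24 / 17951.66 = 55.00 mm

X̄ = 37.94 mm, Ȳ = 55.00 mm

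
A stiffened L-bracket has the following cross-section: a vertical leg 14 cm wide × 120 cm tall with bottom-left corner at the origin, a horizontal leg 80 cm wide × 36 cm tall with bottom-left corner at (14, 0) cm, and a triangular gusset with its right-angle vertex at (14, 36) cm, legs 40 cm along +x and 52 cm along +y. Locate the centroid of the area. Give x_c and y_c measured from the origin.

Part | A | x̄ᵢ | ȳᵢ | A·x̄ᵢ | A·ȳᵢ
vertical leg | 1680.00 | 7.00 | 60.00 | 11760.00 | 100800.00
horizontal leg | 2880.00 | 54.00 | 18.00 | 155520.00 | 51840.00
gusset | 1040.00 | 27.33 | 53.33 | 28426.67 | 55466.67
Σ | 5600.00 |  |  | 195706.67 | 208106.67
x_c = 195706.67 / 5600.00 = 34.95 cm
y_c = 208106.67 / 5600.00 = 37.16 cm

x_c = 34.95 cm, y_c = 37.16 cm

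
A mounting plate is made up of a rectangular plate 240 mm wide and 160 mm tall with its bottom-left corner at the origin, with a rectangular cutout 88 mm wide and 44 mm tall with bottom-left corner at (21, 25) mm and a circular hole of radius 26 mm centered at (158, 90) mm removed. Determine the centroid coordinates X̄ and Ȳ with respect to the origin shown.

plate: A = 240 × 160 = 38400.00, centroid at (120.00, 80.00).
hole 1: A = −(88 × 44) = -3872.00, centroid at (65.00, 47.00).
hole 2: A = −π·26² = -2123.72, centroid at (158.00, 90.00).
ΣA = 32404.28 mm²
ΣAX̄ = (38400.00)(120.00) + (-3872.00)(65.00) + (-2123.72)(158.00) = 4020772.77 mm³
ΣAȲ = (38400.00)(80.00) + (-3872.00)(47.00) + (-2123.72)(90.00) = 2698881.50 mm³
X̄ = 4020772.77 / 32404.28 = 124.08 mm
Ȳ = 2698881.50 / 32404.28 = 83.29 mm

X̄ = 124.08 mm, Ȳ = 83.29 mm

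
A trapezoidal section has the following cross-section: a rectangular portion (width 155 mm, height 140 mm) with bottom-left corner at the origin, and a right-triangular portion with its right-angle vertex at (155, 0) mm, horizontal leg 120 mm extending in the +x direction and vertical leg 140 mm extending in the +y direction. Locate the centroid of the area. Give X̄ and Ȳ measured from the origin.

X̄ = 110.29 mm, Ȳ = 63.49 mm

Part | A | x̄ᵢ | ȳᵢ | A·x̄ᵢ | A·ȳᵢ
rectangular portion | 21700.00 | 77.50 | 70.00 | 1681750.00 | 1519000.00
triangular portion | 8400.00 | 195.00 | 46.67 | 1638000.00 | 392000.00
Σ | 30100.00 |  |  | 3319750.00 | 1911000.00
X̄ = 3319750.00 / 30100.00 = 110.29 mm
Ȳ = 1911000.00 / 30100.00 = 63.49 mm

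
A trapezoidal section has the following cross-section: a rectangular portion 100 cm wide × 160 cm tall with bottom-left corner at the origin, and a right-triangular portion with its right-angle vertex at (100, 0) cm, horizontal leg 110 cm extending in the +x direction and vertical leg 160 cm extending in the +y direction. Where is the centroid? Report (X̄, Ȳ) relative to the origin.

Part | A | x̄ᵢ | ȳᵢ | A·x̄ᵢ | A·ȳᵢ
rectangular portion | 16000.00 | 50.00 | 80.00 | 800000.00 | 1280000.00
triangular portion | 8800.00 | 136.67 | 53.33 | 1202666.67 | 469333.33
Σ | 24800.00 |  |  | 2002666.67 | 1749333.33
X̄ = 2002666.67 / 24800.00 = 80.75 cm
Ȳ = 1749333.33 / 24800.00 = 70.54 cm

X̄ = 80.75 cm, Ȳ = 70.54 cm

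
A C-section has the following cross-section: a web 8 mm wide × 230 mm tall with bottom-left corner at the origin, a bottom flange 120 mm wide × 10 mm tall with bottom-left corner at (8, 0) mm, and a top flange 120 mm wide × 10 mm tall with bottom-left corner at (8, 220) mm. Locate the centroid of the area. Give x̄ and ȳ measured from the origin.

web: A = 8 × 230 = 1840.00, centroid at (4.00, 115.00).
bottom flange: A = 120 × 10 = 1200.00, centroid at (68.00, 5.00).
top flange: A = 120 × 10 = 1200.00, centroid at (68.00, 225.00).
ΣA = 4240.00 mm², ΣAx̄ = 170560.00 mm³, ΣAȳ = 487600.00 mm³.
x̄ = 170560.00/4240.00 = 40.23 mm; ȳ = 487600.00/4240.00 = 115.00 mm.

x̄ = 40.23 mm, ȳ = 115.00 mm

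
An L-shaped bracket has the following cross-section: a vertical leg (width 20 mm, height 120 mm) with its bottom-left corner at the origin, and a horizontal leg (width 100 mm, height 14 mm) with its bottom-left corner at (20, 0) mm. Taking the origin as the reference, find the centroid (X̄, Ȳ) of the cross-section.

vertical leg: A = 20 × 120 = 2400.00, centroid at (10.00, 60.00).
horizontal leg: A = 100 × 14 = 1400.00, centroid at (70.00, 7.00).
ΣA = 3800.00 mm²
ΣAX̄ = (2400.00)(10.00) + (1400.00)(70.00) = 122000.00 mm³
ΣAȲ = (2400.00)(60.00) + (1400.00)(7.00) = 153800.00 mm³
X̄ = 122000.00 / 3800.00 = 32.11 mm
Ȳ = 153800.00 / 3800.00 = 40.47 mm

X̄ = 32.11 mm, Ȳ = 40.47 mm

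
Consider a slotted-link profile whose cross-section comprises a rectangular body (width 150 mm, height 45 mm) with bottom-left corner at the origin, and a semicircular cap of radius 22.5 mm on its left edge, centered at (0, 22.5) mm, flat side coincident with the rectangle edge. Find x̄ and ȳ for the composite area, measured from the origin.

rectangular body: A = 150 × 45 = 6750.00, centroid at (75.00, 22.50).
semicircular end: A = ½π·22.5² = 795.22, centroid at (-9.55, 22.50).
ΣA = 7545.22 mm²
ΣAx̄ = (6750.00)(75.00) + (795.22)(-9.55) = 498656.25 mm³
ΣAȳ = (6750.00)(22.50) + (795.22)(22.50) = 169767.35 mm³
x̄ = 498656.25 / 7545.22 = 66.09 mm
ȳ = 169767.35 / 7545.22 = 22.50 mm

x̄ = 66.09 mm, ȳ = 22.50 mm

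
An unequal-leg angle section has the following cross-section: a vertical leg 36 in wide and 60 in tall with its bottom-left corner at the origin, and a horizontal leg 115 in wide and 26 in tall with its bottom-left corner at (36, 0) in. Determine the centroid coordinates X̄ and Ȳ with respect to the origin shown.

vertical leg: A = 36 × 60 = 2160.00, centroid at (18.00, 30.00).
horizontal leg: A = 115 × 26 = 2990.00, centroid at (93.50, 13.00).
ΣA = 5150.00 in²
ΣAX̄ = (2160.00)(18.00) + (2990.00)(93.50) = 318445.00 in³
ΣAȲ = (2160.00)(30.00) + (2990.00)(13.00) = 103670.00 in³
X̄ = 318445.00 / 5150.00 = 61.83 in
Ȳ = 103670.00 / 5150.00 = 20.13 in

X̄ = 61.83 in, Ȳ = 20.13 in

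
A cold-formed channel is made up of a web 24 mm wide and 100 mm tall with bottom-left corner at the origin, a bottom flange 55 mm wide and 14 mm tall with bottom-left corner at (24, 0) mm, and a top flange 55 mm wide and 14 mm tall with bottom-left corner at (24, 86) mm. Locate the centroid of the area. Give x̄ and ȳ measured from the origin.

x̄ = 27.44 mm, ȳ = 50.00 mm

Part | A | x̄ᵢ | ȳᵢ | A·x̄ᵢ | A·ȳᵢ
web | 2400.00 | 12.00 | 50.00 | 28800.00 | 120000.00
bottom flange | 770.00 | 51.50 | 7.00 | 39655.00 | 5390.00
top flange | 770.00 | 51.50 | 93.00 | 39655.00 | 71610.00
Σ | 3940.00 |  |  | 108110.00 | 197000.00
x̄ = 108110.00 / 3940.00 = 27.44 mm
ȳ = 197000.00 / 3940.00 = 50.00 mm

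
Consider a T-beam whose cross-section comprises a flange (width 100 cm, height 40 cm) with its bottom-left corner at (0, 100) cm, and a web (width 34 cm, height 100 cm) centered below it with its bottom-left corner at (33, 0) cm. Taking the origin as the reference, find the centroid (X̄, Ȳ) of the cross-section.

web: A = 34 × 100 = 3400.00, centroid at (50.00, 50.00).
flange: A = 100 × 40 = 4000.00, centroid at (50.00, 120.00).
ΣA = 7400.00 cm²
ΣAX̄ = (3400.00)(50.00) + (4000.00)(50.00) = 370000.00 cm³
ΣAȲ = (3400.00)(50.00) + (4000.00)(120.00) = 650000.00 cm³
X̄ = 370000.00 / 7400.00 = 50.00 cm
Ȳ = 650000.00 / 7400.00 = 87.84 cm

X̄ = 50.00 cm, Ȳ = 87.84 cm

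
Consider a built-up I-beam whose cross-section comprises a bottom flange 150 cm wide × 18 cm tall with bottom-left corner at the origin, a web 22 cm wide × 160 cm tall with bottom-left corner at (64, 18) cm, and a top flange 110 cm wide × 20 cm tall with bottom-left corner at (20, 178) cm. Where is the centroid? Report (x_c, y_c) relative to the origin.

bottom flange: A = 150 × 18 = 2700.00, centroid at (75.00, 9.00).
web: A = 22 × 160 = 3520.00, centroid at (75.00, 98.00).
top flange: A = 110 × 20 = 2200.00, centroid at (75.00, 188.00).
ΣA = 8420.00 cm², ΣAx_c = 631500.00 cm³, ΣAy_c = 782860.00 cm³.
x_c = 631500.00/8420.00 = 75.00 cm; y_c = 782860.00/8420.00 = 92.98 cm.

x_c = 75.00 cm, y_c = 92.98 cm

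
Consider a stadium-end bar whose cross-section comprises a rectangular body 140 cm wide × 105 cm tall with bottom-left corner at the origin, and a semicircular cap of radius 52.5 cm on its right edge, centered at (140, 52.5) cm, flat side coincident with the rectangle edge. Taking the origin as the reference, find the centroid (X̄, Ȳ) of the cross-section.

X̄ = 91.00 cm, Ȳ = 52.50 cm

Part | A | x̄ᵢ | ȳᵢ | A·x̄ᵢ | A·ȳᵢ
rectangular body | 14700.00 | 70.00 | 52.50 | 1029000.00 | 771750.00
semicircular end | 4329.51 | 162.28 | 52.50 | 702599.78 | 227299.14
Σ | 19029.51 |  |  | 1731599.78 | 999049.14
X̄ = 1731599.78 / 19029.51 = 91.00 cm
Ȳ = 999049.14 / 19029.51 = 52.50 cm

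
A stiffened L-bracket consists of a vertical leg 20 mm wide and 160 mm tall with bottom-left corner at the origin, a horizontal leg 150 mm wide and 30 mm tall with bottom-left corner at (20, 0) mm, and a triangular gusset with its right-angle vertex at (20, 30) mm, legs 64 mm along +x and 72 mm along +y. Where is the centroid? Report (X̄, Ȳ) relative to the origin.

X̄ = 55.45 mm, Ȳ = 44.77 mm

Part | A | x̄ᵢ | ȳᵢ | A·x̄ᵢ | A·ȳᵢ
vertical leg | 3200.00 | 10.00 | 80.00 | 32000.00 | 256000.00
horizontal leg | 4500.00 | 95.00 | 15.00 | 427500.00 | 67500.00
gusset | 2304.00 | 41.33 | 54.00 | 95232.00 | 124416.00
Σ | 10004.00 |  |  | 554732.00 | 447916.00
X̄ = 554732.00 / 10004.00 = 55.45 mm
Ȳ = 447916.00 / 10004.00 = 44.77 mm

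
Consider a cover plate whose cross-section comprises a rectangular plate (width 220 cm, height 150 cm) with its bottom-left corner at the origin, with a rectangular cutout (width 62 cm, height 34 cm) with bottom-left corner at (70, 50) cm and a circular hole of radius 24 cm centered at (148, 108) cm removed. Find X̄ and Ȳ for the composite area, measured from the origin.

X̄ = 108.29 cm, Ȳ = 73.53 cm

Part | A | x̄ᵢ | ȳᵢ | A·x̄ᵢ | A·ȳᵢ
plate | 33000.00 | 110.00 | 75.00 | 3630000.00 | 2475000.00
hole 1 | -2108.00 | 101.00 | 67.00 | -212908.00 | -141236.00
hole 2 | -1809.56 | 148.00 | 108.00 | -267814.49 | -195432.20
Σ | 29082.44 |  |  | 3149277.51 | 2138331.80
X̄ = 3149277.51 / 29082.44 = 108.29 cm
Ȳ = 2138331.80 / 29082.44 = 73.53 cm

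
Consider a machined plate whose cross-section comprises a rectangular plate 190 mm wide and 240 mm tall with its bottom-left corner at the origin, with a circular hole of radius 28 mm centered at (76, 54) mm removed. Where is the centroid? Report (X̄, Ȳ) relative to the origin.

X̄ = 96.08 mm, Ȳ = 123.77 mm

plate: A = 190 × 240 = 45600.00, centroid at (95.00, 120.00).
hole: A = −π·28² = -2463.01, centroid at (76.00, 54.00).
ΣA = 43136.99 mm², ΣAX̄ = 4144811.34 mm³, ΣAȲ = 5338997.53 mm³.
X̄ = 4144811.34/43136.99 = 96.08 mm; Ȳ = 5338997.53/43136.99 = 123.77 mm.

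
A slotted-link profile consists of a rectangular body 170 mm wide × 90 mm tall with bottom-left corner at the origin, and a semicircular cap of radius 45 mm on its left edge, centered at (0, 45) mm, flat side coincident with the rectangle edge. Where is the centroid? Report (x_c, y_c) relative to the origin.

x_c = 67.08 mm, y_c = 45.00 mm

Part | A | x̄ᵢ | ȳᵢ | A·x̄ᵢ | A·ȳᵢ
rectangular body | 15300.00 | 85.00 | 45.00 | 1300500.00 | 688500.00
semicircular end | 3180.86 | -19.10 | 45.00 | -60750.00 | 143138.82
Σ | 18480.86 |  |  | 1239750.00 | 831638.82
x_c = 1239750.00 / 18480.86 = 67.08 mm
y_c = 831638.82 / 18480.86 = 45.00 mm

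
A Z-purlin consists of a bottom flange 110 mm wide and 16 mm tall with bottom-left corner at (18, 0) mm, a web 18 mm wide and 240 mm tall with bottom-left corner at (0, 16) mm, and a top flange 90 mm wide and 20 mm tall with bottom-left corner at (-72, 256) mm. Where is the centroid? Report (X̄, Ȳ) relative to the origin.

Part | A | x̄ᵢ | ȳᵢ | A·x̄ᵢ | A·ȳᵢ
bottom flange | 1760.00 | 73.00 | 8.00 | 128480.00 | 14080.00
web | 4320.00 | 9.00 | 136.00 | 38880.00 | 587520.00
top flange | 1800.00 | -27.00 | 266.00 | -48600.00 | 478800.00
Σ | 7880.00 |  |  | 118760.00 | 1080400.00
X̄ = 118760.00 / 7880.00 = 15.07 mm
Ȳ = 1080400.00 / 7880.00 = 137.11 mm

X̄ = 15.07 mm, Ȳ = 137.11 mm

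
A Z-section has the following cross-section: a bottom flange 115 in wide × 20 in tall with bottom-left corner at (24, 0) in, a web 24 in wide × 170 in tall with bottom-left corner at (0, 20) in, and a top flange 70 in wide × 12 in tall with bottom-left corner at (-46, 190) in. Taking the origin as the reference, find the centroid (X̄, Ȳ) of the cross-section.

bottom flange: A = 115 × 20 = 2300.00, centroid at (81.50, 10.00).
web: A = 24 × 170 = 4080.00, centroid at (12.00, 105.00).
top flange: A = 70 × 12 = 840.00, centroid at (-11.00, 196.00).
ΣA = 7220.00 in², ΣAX̄ = 227170.00 in³, ΣAȲ = 616040.00 in³.
X̄ = 227170.00/7220.00 = 31.46 in; Ȳ = 616040.00/7220.00 = 85.32 in.

X̄ = 31.46 in, Ȳ = 85.32 in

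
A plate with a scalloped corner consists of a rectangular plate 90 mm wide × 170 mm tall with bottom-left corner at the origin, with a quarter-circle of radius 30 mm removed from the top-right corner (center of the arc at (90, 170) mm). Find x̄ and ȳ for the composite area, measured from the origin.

plate: A = 90 × 170 = 15300.00, centroid at (45.00, 85.00).
removed quarter-circle: A = −¼π·30² = -706.86, centroid at (77.27, 157.27).
ΣA = 14593.14 mm², ΣAx̄ = 633882.75 mm³, ΣAȳ = 1189334.08 mm³.
x̄ = 633882.75/14593.14 = 43.44 mm; ȳ = 1189334.08/14593.14 = 81.50 mm.

x̄ = 43.44 mm, ȳ = 81.50 mm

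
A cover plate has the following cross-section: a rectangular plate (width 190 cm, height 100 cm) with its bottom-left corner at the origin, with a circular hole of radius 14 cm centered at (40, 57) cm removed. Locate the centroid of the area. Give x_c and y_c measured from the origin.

plate: A = 190 × 100 = 19000.00, centroid at (95.00, 50.00).
hole: A = −π·14² = -615.75, centroid at (40.00, 57.00).
ΣA = 18384.25 cm²
ΣAx_c = (19000.00)(95.00) + (-615.75)(40.00) = 1780369.91 cm³
ΣAy_c = (19000.00)(50.00) + (-615.75)(57.00) = 914902.13 cm³
x_c = 1780369.91 / 18384.25 = 96.84 cm
y_c = 914902.13 / 18384.25 = 49.77 cm

x_c = 96.84 cm, y_c = 49.77 cm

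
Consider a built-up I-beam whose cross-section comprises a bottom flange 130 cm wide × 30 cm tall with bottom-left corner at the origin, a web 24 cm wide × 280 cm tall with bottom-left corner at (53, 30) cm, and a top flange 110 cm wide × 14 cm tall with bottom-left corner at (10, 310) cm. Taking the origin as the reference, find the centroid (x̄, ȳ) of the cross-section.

bottom flange: A = 130 × 30 = 3900.00, centroid at (65.00, 15.00).
web: A = 24 × 280 = 6720.00, centroid at (65.00, 170.00).
top flange: A = 110 × 14 = 1540.00, centroid at (65.00, 317.00).
ΣA = 12160.00 cm², ΣAx̄ = 790400.00 cm³, ΣAȳ = 1689080.00 cm³.
x̄ = 790400.00/12160.00 = 65.00 cm; ȳ = 1689080.00/12160.00 = 138.90 cm.

x̄ = 65.00 cm, ȳ = 138.90 cm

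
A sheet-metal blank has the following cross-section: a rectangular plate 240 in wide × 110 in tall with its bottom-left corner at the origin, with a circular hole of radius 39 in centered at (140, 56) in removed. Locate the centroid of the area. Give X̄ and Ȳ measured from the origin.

plate: A = 240 × 110 = 26400.00, centroid at (120.00, 55.00).
hole: A = −π·39² = -4778.36, centroid at (140.00, 56.00).
ΣA = 21621.64 in²
ΣAX̄ = (26400.00)(120.00) + (-4778.36)(140.00) = 2499029.26 in³
ΣAȲ = (26400.00)(55.00) + (-4778.36)(56.00) = 1184411.70 in³
X̄ = 2499029.26 / 21621.64 = 115.58 in
Ȳ = 1184411.70 / 21621.64 = 54.78 in

X̄ = 115.58 in, Ȳ = 54.78 in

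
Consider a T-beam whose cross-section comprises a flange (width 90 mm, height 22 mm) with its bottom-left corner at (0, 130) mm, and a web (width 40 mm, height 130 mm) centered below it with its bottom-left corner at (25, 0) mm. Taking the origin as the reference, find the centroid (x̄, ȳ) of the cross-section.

x̄ = 45.00 mm, ȳ = 85.96 mm

web: A = 40 × 130 = 5200.00, centroid at (45.00, 65.00).
flange: A = 90 × 22 = 1980.00, centroid at (45.00, 141.00).
ΣA = 7180.00 mm², ΣAx̄ = 323100.00 mm³, ΣAȳ = 617180.00 mm³.
x̄ = 323100.00/7180.00 = 45.00 mm; ȳ = 617180.00/7180.00 = 85.96 mm.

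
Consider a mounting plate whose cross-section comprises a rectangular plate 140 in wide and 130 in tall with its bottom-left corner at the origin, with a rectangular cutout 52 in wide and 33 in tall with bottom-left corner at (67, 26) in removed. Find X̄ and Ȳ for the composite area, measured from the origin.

X̄ = 67.61 in, Ȳ = 67.34 in

plate: A = 140 × 130 = 18200.00, centroid at (70.00, 65.00).
hole: A = −(52 × 33) = -1716.00, centroid at (93.00, 42.50).
ΣA = 16484.00 in²
ΣAX̄ = (18200.00)(70.00) + (-1716.00)(93.00) = 1114412.00 in³
ΣAȲ = (18200.00)(65.00) + (-1716.00)(42.50) = 1110070.00 in³
X̄ = 1114412.00 / 16484.00 = 67.61 in
Ȳ = 1110070.00 / 16484.00 = 67.34 in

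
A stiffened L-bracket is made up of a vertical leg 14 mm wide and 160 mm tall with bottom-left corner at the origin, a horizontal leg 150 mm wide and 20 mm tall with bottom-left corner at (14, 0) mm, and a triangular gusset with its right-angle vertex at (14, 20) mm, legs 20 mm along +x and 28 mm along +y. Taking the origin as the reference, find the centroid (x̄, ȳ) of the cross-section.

vertical leg: A = 14 × 160 = 2240.00, centroid at (7.00, 80.00).
horizontal leg: A = 150 × 20 = 3000.00, centroid at (89.00, 10.00).
gusset: A = ½·20·28 = 280.00, centroid at (20.67, 29.33).
ΣA = 5520.00 mm²
ΣAx̄ = (2240.00)(7.00) + (3000.00)(89.00) + (280.00)(20.67) = 288466.67 mm³
ΣAȳ = (2240.00)(80.00) + (3000.00)(10.00) + (280.00)(29.33) = 217413.33 mm³
x̄ = 288466.67 / 5520.00 = 52.26 mm
ȳ = 217413.33 / 5520.00 = 39.39 mm

x̄ = 52.26 mm, ȳ = 39.39 mm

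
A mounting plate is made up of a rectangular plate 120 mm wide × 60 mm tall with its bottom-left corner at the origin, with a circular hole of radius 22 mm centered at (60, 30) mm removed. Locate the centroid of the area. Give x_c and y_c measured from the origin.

x_c = 60.00 mm, y_c = 30.00 mm

plate: A = 120 × 60 = 7200.00, centroid at (60.00, 30.00).
hole: A = −π·22² = -1520.53, centroid at (60.00, 30.00).
ΣA = 5679.47 mm², ΣAx_c = 340768.15 mm³, ΣAy_c = 170384.07 mm³.
x_c = 340768.15/5679.47 = 60.00 mm; y_c = 170384.07/5679.47 = 30.00 mm.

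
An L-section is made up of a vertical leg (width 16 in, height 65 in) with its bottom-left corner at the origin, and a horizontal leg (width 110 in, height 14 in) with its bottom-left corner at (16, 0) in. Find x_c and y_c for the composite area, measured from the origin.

x_c = 45.60 in, y_c = 17.28 in

Part | A | x̄ᵢ | ȳᵢ | A·x̄ᵢ | A·ȳᵢ
vertical leg | 1040.00 | 8.00 | 32.50 | 8320.00 | 33800.00
horizontal leg | 1540.00 | 71.00 | 7.00 | 109340.00 | 10780.00
Σ | 2580.00 |  |  | 117660.00 | 44580.00
x_c = 117660.00 / 2580.00 = 45.60 in
y_c = 44580.00 / 2580.00 = 17.28 in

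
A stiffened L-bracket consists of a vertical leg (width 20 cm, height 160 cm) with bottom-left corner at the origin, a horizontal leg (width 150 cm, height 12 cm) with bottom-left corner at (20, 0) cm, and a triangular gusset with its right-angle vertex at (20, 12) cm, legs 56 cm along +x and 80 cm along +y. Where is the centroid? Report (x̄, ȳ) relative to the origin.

x̄ = 40.00 cm, ȳ = 48.81 cm

vertical leg: A = 20 × 160 = 3200.00, centroid at (10.00, 80.00).
horizontal leg: A = 150 × 12 = 1800.00, centroid at (95.00, 6.00).
gusset: A = ½·56·80 = 2240.00, centroid at (38.67, 38.67).
ΣA = 7240.00 cm², ΣAx̄ = 289613.33 cm³, ΣAȳ = 353413.33 cm³.
x̄ = 289613.33/7240.00 = 40.00 cm; ȳ = 353413.33/7240.00 = 48.81 cm.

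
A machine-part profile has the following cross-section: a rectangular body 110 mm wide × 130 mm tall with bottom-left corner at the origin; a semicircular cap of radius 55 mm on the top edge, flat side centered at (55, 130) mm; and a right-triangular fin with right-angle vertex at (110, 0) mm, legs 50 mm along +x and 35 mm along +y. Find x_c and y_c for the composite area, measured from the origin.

Part | A | x̄ᵢ | ȳᵢ | A·x̄ᵢ | A·ȳᵢ
rectangular body | 14300.00 | 55.00 | 65.00 | 786500.00 | 929500.00
semicircular top | 4751.66 | 55.00 | 153.34 | 261341.24 | 728632.32
triangular fin | 875.00 | 126.67 | 11.67 | 110833.33 | 10208.33
Σ | 19926.66 |  |  | 1158674.57 | 1668340.66
x_c = 1158674.57 / 19926.66 = 58.15 mm
y_c = 1668340.66 / 19926.66 = 83.72 mm

x_c = 58.15 mm, y_c = 83.72 mm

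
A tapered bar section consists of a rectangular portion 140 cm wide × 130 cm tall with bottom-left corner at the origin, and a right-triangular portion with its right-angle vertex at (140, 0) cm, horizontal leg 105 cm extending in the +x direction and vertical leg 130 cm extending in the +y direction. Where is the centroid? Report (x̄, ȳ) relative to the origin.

rectangular portion: A = 140 × 130 = 18200.00, centroid at (70.00, 65.00).
triangular portion: A = ½·105·130 = 6825.00, centroid at (175.00, 43.33).
ΣA = 25025.00 cm², ΣAx̄ = 2468375.00 cm³, ΣAȳ = 1478750.00 cm³.
x̄ = 2468375.00/25025.00 = 98.64 cm; ȳ = 1478750.00/25025.00 = 59.09 cm.

x̄ = 98.64 cm, ȳ = 59.09 cm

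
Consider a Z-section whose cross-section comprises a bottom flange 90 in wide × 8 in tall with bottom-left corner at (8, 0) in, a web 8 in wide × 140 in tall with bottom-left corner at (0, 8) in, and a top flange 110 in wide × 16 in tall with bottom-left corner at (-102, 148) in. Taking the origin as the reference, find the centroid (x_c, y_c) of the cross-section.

x_c = -11.13 in, y_c = 101.33 in

Part | A | x̄ᵢ | ȳᵢ | A·x̄ᵢ | A·ȳᵢ
bottom flange | 720.00 | 53.00 | 4.00 | 38160.00 | 2880.00
web | 1120.00 | 4.00 | 78.00 | 4480.00 | 87360.00
top flange | 1760.00 | -47.00 | 156.00 | -82720.00 | 274560.00
Σ | 3600.00 |  |  | -40080.00 | 364800.00
x_c = -40080.00 / 3600.00 = -11.13 in
y_c = 364800.00 / 3600.00 = 101.33 in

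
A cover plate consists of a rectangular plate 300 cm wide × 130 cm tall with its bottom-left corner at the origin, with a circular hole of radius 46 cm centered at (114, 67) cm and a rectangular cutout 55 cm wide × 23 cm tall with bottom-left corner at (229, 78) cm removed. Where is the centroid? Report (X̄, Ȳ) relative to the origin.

X̄ = 153.36 cm, Ȳ = 63.58 cm

plate: A = 300 × 130 = 39000.00, centroid at (150.00, 65.00).
hole 1: A = −π·46² = -6647.61, centroid at (114.00, 67.00).
hole 2: A = −(55 × 23) = -1265.00, centroid at (256.50, 89.50).
ΣA = 31087.39 cm², ΣAX̄ = 4767699.95 cm³, ΣAȲ = 1976392.63 cm³.
X̄ = 4767699.95/31087.39 = 153.36 cm; Ȳ = 1976392.63/31087.39 = 63.58 cm.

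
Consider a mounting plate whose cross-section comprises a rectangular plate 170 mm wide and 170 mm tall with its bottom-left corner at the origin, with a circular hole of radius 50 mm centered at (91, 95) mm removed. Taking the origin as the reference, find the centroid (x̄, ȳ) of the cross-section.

plate: A = 170 × 170 = 28900.00, centroid at (85.00, 85.00).
hole: A = −π·50² = -7853.98, centroid at (91.00, 95.00).
ΣA = 21046.02 mm²
ΣAx̄ = (28900.00)(85.00) + (-7853.98)(91.00) = 1741787.67 mm³
ΣAȳ = (28900.00)(85.00) + (-7853.98)(95.00) = 1710371.74 mm³
x̄ = 1741787.67 / 21046.02 = 82.76 mm
ȳ = 1710371.74 / 21046.02 = 81.27 mm

x̄ = 82.76 mm, ȳ = 81.27 mm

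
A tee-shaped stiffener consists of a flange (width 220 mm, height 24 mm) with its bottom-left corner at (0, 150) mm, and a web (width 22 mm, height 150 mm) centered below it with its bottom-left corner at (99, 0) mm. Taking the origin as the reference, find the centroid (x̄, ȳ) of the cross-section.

x̄ = 110.00 mm, ȳ = 128.54 mm

web: A = 22 × 150 = 3300.00, centroid at (110.00, 75.00).
flange: A = 220 × 24 = 5280.00, centroid at (110.00, 162.00).
ΣA = 8580.00 mm², ΣAx̄ = 943800.00 mm³, ΣAȳ = 1102860.00 mm³.
x̄ = 943800.00/8580.00 = 110.00 mm; ȳ = 1102860.00/8580.00 = 128.54 mm.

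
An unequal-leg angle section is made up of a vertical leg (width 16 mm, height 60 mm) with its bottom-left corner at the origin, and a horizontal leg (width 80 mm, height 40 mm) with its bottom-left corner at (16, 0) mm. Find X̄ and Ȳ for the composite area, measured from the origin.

X̄ = 44.92 mm, Ȳ = 22.31 mm

vertical leg: A = 16 × 60 = 960.00, centroid at (8.00, 30.00).
horizontal leg: A = 80 × 40 = 3200.00, centroid at (56.00, 20.00).
ΣA = 4160.00 mm²
ΣAX̄ = (960.00)(8.00) + (3200.00)(56.00) = 186880.00 mm³
ΣAȲ = (960.00)(30.00) + (3200.00)(20.00) = 92800.00 mm³
X̄ = 186880.00 / 4160.00 = 44.92 mm
Ȳ = 92800.00 / 4160.00 = 22.31 mm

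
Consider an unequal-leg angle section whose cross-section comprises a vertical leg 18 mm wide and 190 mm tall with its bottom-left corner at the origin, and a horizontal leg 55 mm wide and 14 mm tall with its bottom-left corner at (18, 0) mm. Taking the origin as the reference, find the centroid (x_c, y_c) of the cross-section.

Part | A | x̄ᵢ | ȳᵢ | A·x̄ᵢ | A·ȳᵢ
vertical leg | 3420.00 | 9.00 | 95.00 | 30780.00 | 324900.00
horizontal leg | 770.00 | 45.50 | 7.00 | 35035.00 | 5390.00
Σ | 4190.00 |  |  | 65815.00 | 330290.00
x_c = 65815.00 / 4190.00 = 15.71 mm
y_c = 330290.00 / 4190.00 = 78.83 mm

x_c = 15.71 mm, y_c = 78.83 mm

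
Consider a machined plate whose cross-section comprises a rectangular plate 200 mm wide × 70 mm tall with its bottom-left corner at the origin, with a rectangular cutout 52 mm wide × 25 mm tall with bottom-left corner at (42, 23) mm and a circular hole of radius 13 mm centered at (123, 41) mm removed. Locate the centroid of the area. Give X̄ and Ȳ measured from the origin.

Part | A | x̄ᵢ | ȳᵢ | A·x̄ᵢ | A·ȳᵢ
plate | 14000.00 | 100.00 | 35.00 | 1400000.00 | 490000.00
hole 1 | -1300.00 | 68.00 | 35.50 | -88400.00 | -46150.00
hole 2 | -530.93 | 123.00 | 41.00 | -65304.29 | -21768.10
Σ | 12169.07 |  |  | 1246295.71 | 422081.90
X̄ = 1246295.71 / 12169.07 = 102.42 mm
Ȳ = 422081.90 / 12169.07 = 34.68 mm

X̄ = 102.42 mm, Ȳ = 34.68 mm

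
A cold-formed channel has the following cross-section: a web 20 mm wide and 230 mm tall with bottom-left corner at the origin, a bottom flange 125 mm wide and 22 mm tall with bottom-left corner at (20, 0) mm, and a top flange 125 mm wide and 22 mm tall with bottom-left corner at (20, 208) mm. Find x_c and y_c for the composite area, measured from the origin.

Part | A | x̄ᵢ | ȳᵢ | A·x̄ᵢ | A·ȳᵢ
web | 4600.00 | 10.00 | 115.00 | 46000.00 | 529000.00
bottom flange | 2750.00 | 82.50 | 11.00 | 226875.00 | 30250.00
top flange | 2750.00 | 82.50 | 219.00 | 226875.00 | 602250.00
Σ | 10100.00 |  |  | 499750.00 | 1161500.00
x_c = 499750.00 / 10100.00 = 49.48 mm
y_c = 1161500.00 / 10100.00 = 115.00 mm

x_c = 49.48 mm, y_c = 115.00 mm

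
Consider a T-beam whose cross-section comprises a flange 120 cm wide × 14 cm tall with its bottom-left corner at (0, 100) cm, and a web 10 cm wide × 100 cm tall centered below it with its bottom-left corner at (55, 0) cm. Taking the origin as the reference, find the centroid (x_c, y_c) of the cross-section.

web: A = 10 × 100 = 1000.00, centroid at (60.00, 50.00).
flange: A = 120 × 14 = 1680.00, centroid at (60.00, 107.00).
ΣA = 2680.00 cm²
ΣAx_c = (1000.00)(60.00) + (1680.00)(60.00) = 160800.00 cm³
ΣAy_c = (1000.00)(50.00) + (1680.00)(107.00) = 229760.00 cm³
x_c = 160800.00 / 2680.00 = 60.00 cm
y_c = 229760.00 / 2680.00 = 85.73 cm

x_c = 60.00 cm, y_c = 85.73 cm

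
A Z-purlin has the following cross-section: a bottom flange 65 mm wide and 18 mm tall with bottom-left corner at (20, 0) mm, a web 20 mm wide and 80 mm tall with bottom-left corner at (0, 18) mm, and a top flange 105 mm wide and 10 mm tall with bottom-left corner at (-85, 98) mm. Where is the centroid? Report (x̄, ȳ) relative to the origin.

bottom flange: A = 65 × 18 = 1170.00, centroid at (52.50, 9.00).
web: A = 20 × 80 = 1600.00, centroid at (10.00, 58.00).
top flange: A = 105 × 10 = 1050.00, centroid at (-32.50, 103.00).
ΣA = 3820.00 mm²
ΣAx̄ = (1170.00)(52.50) + (1600.00)(10.00) + (1050.00)(-32.50) = 43300.00 mm³
ΣAȳ = (1170.00)(9.00) + (1600.00)(58.00) + (1050.00)(103.00) = 211480.00 mm³
x̄ = 43300.00 / 3820.00 = 11.34 mm
ȳ = 211480.00 / 3820.00 = 55.36 mm

x̄ = 11.34 mm, ȳ = 55.36 mm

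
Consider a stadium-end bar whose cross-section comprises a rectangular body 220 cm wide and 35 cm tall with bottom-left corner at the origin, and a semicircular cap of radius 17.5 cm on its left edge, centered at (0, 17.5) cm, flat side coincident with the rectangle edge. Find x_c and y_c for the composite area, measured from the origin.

rectangular body: A = 220 × 35 = 7700.00, centroid at (110.00, 17.50).
semicircular end: A = ½π·17.5² = 481.06, centroid at (-7.43, 17.50).
ΣA = 8181.06 cm²
ΣAx_c = (7700.00)(110.00) + (481.06)(-7.43) = 843427.08 cm³
ΣAy_c = (7700.00)(17.50) + (481.06)(17.50) = 143168.49 cm³
x_c = 843427.08 / 8181.06 = 103.10 cm
y_c = 143168.49 / 8181.06 = 17.50 cm

x_c = 103.10 cm, y_c = 17.50 cm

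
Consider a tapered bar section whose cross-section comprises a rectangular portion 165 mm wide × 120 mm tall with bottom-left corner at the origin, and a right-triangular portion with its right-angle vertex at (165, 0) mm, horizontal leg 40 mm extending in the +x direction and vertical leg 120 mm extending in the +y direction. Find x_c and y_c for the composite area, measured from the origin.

rectangular portion: A = 165 × 120 = 19800.00, centroid at (82.50, 60.00).
triangular portion: A = ½·40·120 = 2400.00, centroid at (178.33, 40.00).
ΣA = 22200.00 mm², ΣAx_c = 2061500.00 mm³, ΣAy_c = 1284000.00 mm³.
x_c = 2061500.00/22200.00 = 92.86 mm; y_c = 1284000.00/22200.00 = 57.84 mm.

x_c = 92.86 mm, y_c = 57.84 mm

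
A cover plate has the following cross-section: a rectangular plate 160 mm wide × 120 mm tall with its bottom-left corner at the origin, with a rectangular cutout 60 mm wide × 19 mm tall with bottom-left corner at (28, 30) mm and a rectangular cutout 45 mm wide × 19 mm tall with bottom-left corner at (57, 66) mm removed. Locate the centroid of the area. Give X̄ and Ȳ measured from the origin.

plate: A = 160 × 120 = 19200.00, centroid at (80.00, 60.00).
hole 1: A = −(60 × 19) = -1140.00, centroid at (58.00, 39.50).
hole 2: A = −(45 × 19) = -855.00, centroid at (79.50, 75.50).
ΣA = 17205.00 mm²
ΣAX̄ = (19200.00)(80.00) + (-1140.00)(58.00) + (-855.00)(79.50) = 1401907.50 mm³
ΣAȲ = (19200.00)(60.00) + (-1140.00)(39.50) + (-855.00)(75.50) = 1042417.50 mm³
X̄ = 1401907.50 / 17205.00 = 81.48 mm
Ȳ = 1042417.50 / 17205.00 = 60.59 mm

X̄ = 81.48 mm, Ȳ = 60.59 mm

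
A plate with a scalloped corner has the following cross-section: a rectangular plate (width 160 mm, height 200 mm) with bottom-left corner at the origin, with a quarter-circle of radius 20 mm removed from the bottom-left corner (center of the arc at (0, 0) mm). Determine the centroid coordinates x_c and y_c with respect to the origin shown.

x_c = 80.71 mm, y_c = 100.91 mm

plate: A = 160 × 200 = 32000.00, centroid at (80.00, 100.00).
removed quarter-circle: A = −¼π·20² = -314.16, centroid at (8.49, 8.49).
ΣA = 31685.84 mm²
ΣAx_c = (32000.00)(80.00) + (-314.16)(8.49) = 2557333.33 mm³
ΣAy_c = (32000.00)(100.00) + (-314.16)(8.49) = 3197333.33 mm³
x_c = 2557333.33 / 31685.84 = 80.71 mm
y_c = 3197333.33 / 31685.84 = 100.91 mm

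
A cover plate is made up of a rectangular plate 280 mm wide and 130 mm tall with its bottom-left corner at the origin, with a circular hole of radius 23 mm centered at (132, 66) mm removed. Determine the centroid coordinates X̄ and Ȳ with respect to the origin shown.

plate: A = 280 × 130 = 36400.00, centroid at (140.00, 65.00).
hole: A = −π·23² = -1661.90, centroid at (132.00, 66.00).
ΣA = 34738.10 mm²
ΣAX̄ = (36400.00)(140.00) + (-1661.90)(132.00) = 4876628.87 mm³
ΣAȲ = (36400.00)(65.00) + (-1661.90)(66.00) = 2256314.43 mm³
X̄ = 4876628.87 / 34738.10 = 140.38 mm
Ȳ = 2256314.43 / 34738.10 = 64.95 mm

X̄ = 140.38 mm, Ȳ = 64.95 mm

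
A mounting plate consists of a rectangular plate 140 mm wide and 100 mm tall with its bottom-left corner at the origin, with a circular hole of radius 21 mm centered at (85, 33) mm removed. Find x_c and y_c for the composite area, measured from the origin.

Part | A | x̄ᵢ | ȳᵢ | A·x̄ᵢ | A·ȳᵢ
plate | 14000.00 | 70.00 | 50.00 | 980000.00 | 700000.00
hole | -1385.44 | 85.00 | 33.00 | -117762.60 | -45719.60
Σ | 12614.56 |  |  | 862237.40 | 654280.40
x_c = 862237.40 / 12614.56 = 68.35 mm
y_c = 654280.40 / 12614.56 = 51.87 mm

x_c = 68.35 mm, y_c = 51.87 mm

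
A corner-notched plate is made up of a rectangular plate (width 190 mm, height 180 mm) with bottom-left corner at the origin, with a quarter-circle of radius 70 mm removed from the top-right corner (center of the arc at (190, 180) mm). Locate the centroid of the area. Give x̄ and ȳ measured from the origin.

x̄ = 86.72 mm, ȳ = 82.36 mm

Part | A | x̄ᵢ | ȳᵢ | A·x̄ᵢ | A·ȳᵢ
plate | 34200.00 | 95.00 | 90.00 | 3249000.00 | 3078000.00
removed quarter-circle | -3848.45 | 160.29 | 150.29 | -616872.36 | -578387.85
Σ | 30351.55 |  |  | 2632127.64 | 2499612.15
x̄ = 2632127.64 / 30351.55 = 86.72 mm
ȳ = 2499612.15 / 30351.55 = 82.36 mm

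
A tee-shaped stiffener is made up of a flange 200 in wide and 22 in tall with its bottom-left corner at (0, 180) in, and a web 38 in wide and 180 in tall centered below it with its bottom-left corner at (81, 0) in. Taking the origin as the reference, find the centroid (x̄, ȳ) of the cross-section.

web: A = 38 × 180 = 6840.00, centroid at (100.00, 90.00).
flange: A = 200 × 22 = 4400.00, centroid at (100.00, 191.00).
ΣA = 11240.00 in², ΣAx̄ = 1124000.00 in³, ΣAȳ = 1456000.00 in³.
x̄ = 1124000.00/11240.00 = 100.00 in; ȳ = 1456000.00/11240.00 = 129.54 in.

x̄ = 100.00 in, ȳ = 129.54 in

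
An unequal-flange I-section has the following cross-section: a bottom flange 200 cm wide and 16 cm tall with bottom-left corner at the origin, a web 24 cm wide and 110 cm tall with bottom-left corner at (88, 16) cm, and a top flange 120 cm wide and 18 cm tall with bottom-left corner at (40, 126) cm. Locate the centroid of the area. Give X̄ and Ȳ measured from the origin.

X̄ = 100.00 cm, Ȳ = 63.08 cm

Part | A | x̄ᵢ | ȳᵢ | A·x̄ᵢ | A·ȳᵢ
bottom flange | 3200.00 | 100.00 | 8.00 | 320000.00 | 25600.00
web | 2640.00 | 100.00 | 71.00 | 264000.00 | 187440.00
top flange | 2160.00 | 100.00 | 135.00 | 216000.00 | 291600.00
Σ | 8000.00 |  |  | 800000.00 | 504640.00
X̄ = 800000.00 / 8000.00 = 100.00 cm
Ȳ = 504640.00 / 8000.00 = 63.08 cm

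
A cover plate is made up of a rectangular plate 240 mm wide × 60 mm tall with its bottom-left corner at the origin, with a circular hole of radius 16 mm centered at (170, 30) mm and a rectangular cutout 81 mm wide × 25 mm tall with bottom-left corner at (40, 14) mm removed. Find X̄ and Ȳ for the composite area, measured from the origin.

X̄ = 123.44 mm, Ȳ = 30.61 mm

Part | A | x̄ᵢ | ȳᵢ | A·x̄ᵢ | A·ȳᵢ
plate | 14400.00 | 120.00 | 30.00 | 1728000.00 | 432000.00
hole 1 | -804.25 | 170.00 | 30.00 | -136722.11 | -24127.43
hole 2 | -2025.00 | 80.50 | 26.50 | -163012.50 | -53662.50
Σ | 11570.75 |  |  | 1428265.39 | 354210.07
X̄ = 1428265.39 / 11570.75 = 123.44 mm
Ȳ = 354210.07 / 11570.75 = 30.61 mm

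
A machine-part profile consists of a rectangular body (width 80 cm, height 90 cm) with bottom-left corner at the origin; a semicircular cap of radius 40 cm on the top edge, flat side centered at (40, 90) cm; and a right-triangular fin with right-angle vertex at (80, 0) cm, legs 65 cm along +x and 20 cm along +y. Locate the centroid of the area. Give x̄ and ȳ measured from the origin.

x̄ = 43.87 cm, ȳ = 57.63 cm

Part | A | x̄ᵢ | ȳᵢ | A·x̄ᵢ | A·ȳᵢ
rectangular body | 7200.00 | 40.00 | 45.00 | 288000.00 | 324000.00
semicircular top | 2513.27 | 40.00 | 106.98 | 100530.96 | 268861.34
triangular fin | 650.00 | 101.67 | 6.67 | 66083.33 | 4333.33
Σ | 10363.27 |  |  | 454614.30 | 597194.67
x̄ = 454614.30 / 10363.27 = 43.87 cm
ȳ = 597194.67 / 10363.27 = 57.63 cm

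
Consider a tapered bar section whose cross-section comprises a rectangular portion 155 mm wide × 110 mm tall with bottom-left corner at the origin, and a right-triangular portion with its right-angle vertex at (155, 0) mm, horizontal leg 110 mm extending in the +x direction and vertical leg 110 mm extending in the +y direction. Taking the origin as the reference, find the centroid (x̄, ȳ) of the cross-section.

x̄ = 107.40 mm, ȳ = 50.20 mm

rectangular portion: A = 155 × 110 = 17050.00, centroid at (77.50, 55.00).
triangular portion: A = ½·110·110 = 6050.00, centroid at (191.67, 36.67).
ΣA = 23100.00 mm²
ΣAx̄ = (17050.00)(77.50) + (6050.00)(191.67) = 2480958.33 mm³
ΣAȳ = (17050.00)(55.00) + (6050.00)(36.67) = 1159583.33 mm³
x̄ = 2480958.33 / 23100.00 = 107.40 mm
ȳ = 1159583.33 / 23100.00 = 50.20 mm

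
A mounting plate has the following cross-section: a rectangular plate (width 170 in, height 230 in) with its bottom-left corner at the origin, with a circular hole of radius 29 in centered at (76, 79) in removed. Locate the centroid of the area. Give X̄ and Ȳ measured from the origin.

Part | A | x̄ᵢ | ȳᵢ | A·x̄ᵢ | A·ȳᵢ
plate | 39100.00 | 85.00 | 115.00 | 3323500.00 | 4496500.00
hole | -2642.08 | 76.00 | 79.00 | -200798.04 | -208724.27
Σ | 36457.92 |  |  | 3122701.96 | 4287775.73
X̄ = 3122701.96 / 36457.92 = 85.65 in
Ȳ = 4287775.73 / 36457.92 = 117.61 in

X̄ = 85.65 in, Ȳ = 117.61 in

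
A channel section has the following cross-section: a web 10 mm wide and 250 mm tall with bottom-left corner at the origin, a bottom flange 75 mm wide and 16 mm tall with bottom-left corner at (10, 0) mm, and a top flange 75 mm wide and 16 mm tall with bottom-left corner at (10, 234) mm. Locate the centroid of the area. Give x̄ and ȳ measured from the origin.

Part | A | x̄ᵢ | ȳᵢ | A·x̄ᵢ | A·ȳᵢ
web | 2500.00 | 5.00 | 125.00 | 12500.00 | 312500.00
bottom flange | 1200.00 | 47.50 | 8.00 | 57000.00 | 9600.00
top flange | 1200.00 | 47.50 | 242.00 | 57000.00 | 290400.00
Σ | 4900.00 |  |  | 126500.00 | 612500.00
x̄ = 126500.00 / 4900.00 = 25.82 mm
ȳ = 612500.00 / 4900.00 = 125.00 mm

x̄ = 25.82 mm, ȳ = 125.00 mm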